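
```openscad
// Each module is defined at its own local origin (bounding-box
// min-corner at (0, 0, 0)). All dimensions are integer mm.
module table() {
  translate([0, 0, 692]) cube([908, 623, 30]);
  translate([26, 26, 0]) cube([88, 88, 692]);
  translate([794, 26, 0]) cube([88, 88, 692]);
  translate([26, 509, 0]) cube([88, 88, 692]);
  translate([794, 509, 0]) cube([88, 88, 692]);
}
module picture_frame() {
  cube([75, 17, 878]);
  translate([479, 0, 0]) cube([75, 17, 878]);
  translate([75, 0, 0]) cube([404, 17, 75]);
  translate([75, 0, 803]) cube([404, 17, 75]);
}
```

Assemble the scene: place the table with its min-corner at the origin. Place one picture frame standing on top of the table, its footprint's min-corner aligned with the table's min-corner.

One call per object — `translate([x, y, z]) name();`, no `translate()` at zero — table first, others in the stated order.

table();
translate([0, 0, 722]) picture_frame();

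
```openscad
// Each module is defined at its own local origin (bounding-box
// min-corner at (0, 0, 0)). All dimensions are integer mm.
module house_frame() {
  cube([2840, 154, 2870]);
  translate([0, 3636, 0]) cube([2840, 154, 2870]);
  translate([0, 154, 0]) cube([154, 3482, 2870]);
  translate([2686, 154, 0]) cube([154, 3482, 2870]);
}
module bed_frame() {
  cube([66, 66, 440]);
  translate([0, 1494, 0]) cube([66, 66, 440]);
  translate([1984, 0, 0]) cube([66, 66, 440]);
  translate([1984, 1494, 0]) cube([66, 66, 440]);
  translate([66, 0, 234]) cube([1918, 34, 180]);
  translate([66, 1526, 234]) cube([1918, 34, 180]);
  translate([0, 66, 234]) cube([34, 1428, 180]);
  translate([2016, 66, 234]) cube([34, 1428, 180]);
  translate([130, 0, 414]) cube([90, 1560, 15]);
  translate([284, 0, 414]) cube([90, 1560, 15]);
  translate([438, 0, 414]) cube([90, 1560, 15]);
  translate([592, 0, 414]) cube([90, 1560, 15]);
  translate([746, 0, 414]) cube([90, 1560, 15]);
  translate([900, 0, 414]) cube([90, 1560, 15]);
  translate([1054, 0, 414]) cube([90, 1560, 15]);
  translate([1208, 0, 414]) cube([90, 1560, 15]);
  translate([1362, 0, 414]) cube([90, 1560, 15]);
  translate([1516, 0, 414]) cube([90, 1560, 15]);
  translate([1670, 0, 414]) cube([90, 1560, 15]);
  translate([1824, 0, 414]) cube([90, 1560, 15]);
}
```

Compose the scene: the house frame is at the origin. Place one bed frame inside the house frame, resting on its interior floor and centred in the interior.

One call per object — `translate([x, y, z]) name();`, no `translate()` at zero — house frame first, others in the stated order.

house_frame();
translate([395, 1115, 0]) bed_frame();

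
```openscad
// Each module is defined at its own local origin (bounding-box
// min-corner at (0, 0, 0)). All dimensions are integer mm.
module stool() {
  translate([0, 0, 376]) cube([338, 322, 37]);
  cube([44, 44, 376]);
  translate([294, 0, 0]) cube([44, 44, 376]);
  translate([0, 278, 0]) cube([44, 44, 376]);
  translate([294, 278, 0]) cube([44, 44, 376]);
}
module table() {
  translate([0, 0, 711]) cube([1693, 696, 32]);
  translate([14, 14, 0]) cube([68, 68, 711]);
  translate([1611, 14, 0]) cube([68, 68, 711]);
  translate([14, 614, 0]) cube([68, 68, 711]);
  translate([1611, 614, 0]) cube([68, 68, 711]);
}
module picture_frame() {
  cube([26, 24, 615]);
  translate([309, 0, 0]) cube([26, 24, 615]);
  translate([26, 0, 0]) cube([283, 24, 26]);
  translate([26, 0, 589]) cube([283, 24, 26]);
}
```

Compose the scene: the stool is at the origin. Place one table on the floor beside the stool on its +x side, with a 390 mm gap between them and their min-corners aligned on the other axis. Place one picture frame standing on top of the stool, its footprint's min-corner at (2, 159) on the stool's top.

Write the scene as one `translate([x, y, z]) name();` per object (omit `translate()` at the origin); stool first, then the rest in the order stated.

stool();
translate([728, 0, 0]) table();
translate([2, 159, 413]) picture_frame();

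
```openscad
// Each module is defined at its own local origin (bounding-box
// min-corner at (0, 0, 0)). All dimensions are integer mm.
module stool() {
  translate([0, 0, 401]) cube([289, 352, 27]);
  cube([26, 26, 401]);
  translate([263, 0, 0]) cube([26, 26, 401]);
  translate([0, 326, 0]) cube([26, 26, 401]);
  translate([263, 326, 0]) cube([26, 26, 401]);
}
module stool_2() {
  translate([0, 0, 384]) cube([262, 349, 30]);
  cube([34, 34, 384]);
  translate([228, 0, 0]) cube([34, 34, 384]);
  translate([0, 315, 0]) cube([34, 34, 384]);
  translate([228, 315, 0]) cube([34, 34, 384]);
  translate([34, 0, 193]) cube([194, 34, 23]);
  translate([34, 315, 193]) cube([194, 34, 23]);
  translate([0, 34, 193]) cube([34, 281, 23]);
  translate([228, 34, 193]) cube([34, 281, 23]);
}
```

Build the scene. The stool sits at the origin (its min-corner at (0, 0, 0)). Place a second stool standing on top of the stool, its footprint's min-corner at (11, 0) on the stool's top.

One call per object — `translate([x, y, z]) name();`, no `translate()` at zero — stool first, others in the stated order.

stool();
translate([11, 0, 428]) stool_2();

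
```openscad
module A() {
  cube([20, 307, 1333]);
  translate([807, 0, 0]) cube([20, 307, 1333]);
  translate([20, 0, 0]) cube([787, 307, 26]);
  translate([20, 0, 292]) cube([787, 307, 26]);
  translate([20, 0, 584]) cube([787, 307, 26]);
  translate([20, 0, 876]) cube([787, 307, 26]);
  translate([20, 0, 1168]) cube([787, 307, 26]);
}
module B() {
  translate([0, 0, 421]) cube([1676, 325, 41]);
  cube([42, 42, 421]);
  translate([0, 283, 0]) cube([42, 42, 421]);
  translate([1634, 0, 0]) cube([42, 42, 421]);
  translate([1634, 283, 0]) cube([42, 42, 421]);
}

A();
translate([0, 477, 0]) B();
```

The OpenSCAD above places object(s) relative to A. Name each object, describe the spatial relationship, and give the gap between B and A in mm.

The bench's nearest face is 170 mm from the bookshelf's +y face.

A is a bookshelf. B is a bench. The bench is on the floor beside the bookshelf on its +y side. The gap between the bench and the bookshelf is 170 mm.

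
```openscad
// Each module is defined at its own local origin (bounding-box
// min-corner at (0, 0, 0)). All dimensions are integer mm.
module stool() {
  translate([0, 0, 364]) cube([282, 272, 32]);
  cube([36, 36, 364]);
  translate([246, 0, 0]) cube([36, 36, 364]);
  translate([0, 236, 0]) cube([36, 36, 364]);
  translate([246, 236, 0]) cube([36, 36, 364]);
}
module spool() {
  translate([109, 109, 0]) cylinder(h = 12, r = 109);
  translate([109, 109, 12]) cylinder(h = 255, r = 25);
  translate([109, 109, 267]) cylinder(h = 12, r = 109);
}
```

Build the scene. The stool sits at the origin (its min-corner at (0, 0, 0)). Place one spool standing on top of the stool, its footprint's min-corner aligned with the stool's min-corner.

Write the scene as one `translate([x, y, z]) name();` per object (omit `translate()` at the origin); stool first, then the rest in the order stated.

stool();
translate([0, 0, 396]) spool();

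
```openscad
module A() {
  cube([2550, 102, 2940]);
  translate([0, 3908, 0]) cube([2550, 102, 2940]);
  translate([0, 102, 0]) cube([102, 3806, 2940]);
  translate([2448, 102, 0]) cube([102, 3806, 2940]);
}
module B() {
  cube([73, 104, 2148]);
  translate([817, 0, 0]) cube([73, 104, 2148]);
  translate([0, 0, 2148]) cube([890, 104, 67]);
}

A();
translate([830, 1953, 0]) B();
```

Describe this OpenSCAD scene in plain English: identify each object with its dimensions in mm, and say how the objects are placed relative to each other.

A is a box-shaped house frame (walls only): outside footprint 2550×4010 mm, wall height 2940 mm, wall thickness 102 mm. The two y-facing walls run the full x-width; the two x-facing walls fit between the inner faces of the y-facing walls.

B is a rectangular door frame: two vertical jambs of 73×104 mm section, 2148 mm tall, with a clear opening 744 mm wide between their inner faces. A header 67 mm tall and 104 mm deep lies on top of the jambs and spans the full outside width.

The door frame sits inside the house frame, centred.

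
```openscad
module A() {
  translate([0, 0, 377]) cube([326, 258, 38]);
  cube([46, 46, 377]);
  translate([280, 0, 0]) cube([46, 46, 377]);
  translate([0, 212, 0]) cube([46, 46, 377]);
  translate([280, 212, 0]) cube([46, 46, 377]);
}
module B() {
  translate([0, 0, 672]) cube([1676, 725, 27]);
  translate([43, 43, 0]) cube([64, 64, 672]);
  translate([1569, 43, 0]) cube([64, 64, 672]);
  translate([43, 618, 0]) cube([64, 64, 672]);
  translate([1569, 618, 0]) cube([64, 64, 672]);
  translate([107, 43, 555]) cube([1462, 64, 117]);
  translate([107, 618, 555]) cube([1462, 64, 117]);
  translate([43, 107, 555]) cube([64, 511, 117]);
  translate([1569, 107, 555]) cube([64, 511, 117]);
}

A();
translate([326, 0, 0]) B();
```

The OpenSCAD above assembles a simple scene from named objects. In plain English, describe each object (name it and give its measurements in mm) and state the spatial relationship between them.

A is a four-legged stool. The seat is a 326×258×38 mm slab whose top surface is at z = 415 mm; four square legs, each 46×46 mm in cross-section, run from the floor (z = 0) to the underside of the seat, each flush with a corner of the seat.

B is a rectangular dining table. The top is 1676×725×27 mm with its upper surface at z = 699 mm. It stands on four 64×64 mm square legs, each inset 43 mm from the nearest pair of top edges, running from the floor to the underside of the top. Four apron rails, 64 mm thick and 117 mm tall, run between adjacent legs with their top edges flush with the underside of the top and their outer faces flush with the legs' outer faces.

The table is against the stool's +x side, with their −y faces flush.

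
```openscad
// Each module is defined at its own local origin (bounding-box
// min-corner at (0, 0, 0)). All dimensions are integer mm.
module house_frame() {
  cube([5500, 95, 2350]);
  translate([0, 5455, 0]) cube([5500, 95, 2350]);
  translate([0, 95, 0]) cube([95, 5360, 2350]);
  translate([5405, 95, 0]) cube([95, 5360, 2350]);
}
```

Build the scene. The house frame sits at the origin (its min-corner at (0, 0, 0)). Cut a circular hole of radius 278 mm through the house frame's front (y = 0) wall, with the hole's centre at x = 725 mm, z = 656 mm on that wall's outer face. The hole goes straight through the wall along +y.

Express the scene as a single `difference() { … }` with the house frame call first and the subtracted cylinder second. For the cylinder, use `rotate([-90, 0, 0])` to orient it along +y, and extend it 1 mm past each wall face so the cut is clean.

difference() {
  house_frame();
  translate([725, -1, 656]) rotate([-90, 0, 0]) cylinder(h = 97, r = 278);
}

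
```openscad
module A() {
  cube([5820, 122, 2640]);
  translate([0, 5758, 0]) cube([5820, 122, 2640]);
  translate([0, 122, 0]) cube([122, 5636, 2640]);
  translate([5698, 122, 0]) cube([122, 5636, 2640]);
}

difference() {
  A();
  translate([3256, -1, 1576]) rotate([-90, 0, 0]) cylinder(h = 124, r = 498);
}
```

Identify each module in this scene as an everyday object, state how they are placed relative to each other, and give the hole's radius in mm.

The subtracted cylinder has r = 498 mm.

A is a house frame. The house frame has a circular hole through its front wall. The hole's radius is 498 mm.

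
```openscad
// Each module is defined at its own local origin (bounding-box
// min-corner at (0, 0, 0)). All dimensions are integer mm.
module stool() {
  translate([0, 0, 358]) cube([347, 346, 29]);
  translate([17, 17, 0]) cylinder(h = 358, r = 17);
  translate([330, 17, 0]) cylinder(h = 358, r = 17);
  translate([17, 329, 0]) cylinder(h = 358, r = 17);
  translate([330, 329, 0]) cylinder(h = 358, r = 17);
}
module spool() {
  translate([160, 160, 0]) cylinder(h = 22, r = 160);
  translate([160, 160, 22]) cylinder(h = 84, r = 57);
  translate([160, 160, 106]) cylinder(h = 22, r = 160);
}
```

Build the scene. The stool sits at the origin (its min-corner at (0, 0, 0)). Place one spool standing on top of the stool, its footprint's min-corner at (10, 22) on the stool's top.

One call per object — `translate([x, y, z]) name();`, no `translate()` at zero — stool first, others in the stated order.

stool();
translate([10, 22, 387]) spool();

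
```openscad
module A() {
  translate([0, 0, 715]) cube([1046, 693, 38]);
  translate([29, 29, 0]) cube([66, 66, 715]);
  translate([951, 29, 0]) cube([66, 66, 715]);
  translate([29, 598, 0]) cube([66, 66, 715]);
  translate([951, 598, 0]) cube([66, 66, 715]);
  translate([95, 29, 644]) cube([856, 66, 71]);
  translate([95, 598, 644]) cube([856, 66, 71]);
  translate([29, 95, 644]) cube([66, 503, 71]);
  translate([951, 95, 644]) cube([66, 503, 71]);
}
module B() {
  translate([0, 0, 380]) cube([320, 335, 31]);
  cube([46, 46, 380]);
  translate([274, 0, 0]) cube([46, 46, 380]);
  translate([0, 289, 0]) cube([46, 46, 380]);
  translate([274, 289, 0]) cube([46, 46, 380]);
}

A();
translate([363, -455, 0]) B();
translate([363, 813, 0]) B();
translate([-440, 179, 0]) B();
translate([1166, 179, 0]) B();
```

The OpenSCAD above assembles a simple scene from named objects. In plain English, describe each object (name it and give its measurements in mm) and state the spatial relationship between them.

A is a table: top 1046 mm (x) × 693 mm (y), 38 mm thick, upper face at z = 753 mm, on four 66×66 mm square legs, each inset 29 mm from the nearest pair of top edges, running from z = 0 to the bottom of the top. Four apron rails, 66 mm thick and 71 mm tall, run between adjacent legs with their top edges flush with the underside of the top and their outer faces flush with the legs' outer faces.

B is a four-legged stool. The seat is 320×335 mm, 31 mm thick, top at z = 411 mm. It stands on four square legs, each 46×46 mm in cross-section, from z = 0 to the seat underside, each flush with a corner of the seat.

Four stools sit around the table at the −y, +y, −x, +x sides.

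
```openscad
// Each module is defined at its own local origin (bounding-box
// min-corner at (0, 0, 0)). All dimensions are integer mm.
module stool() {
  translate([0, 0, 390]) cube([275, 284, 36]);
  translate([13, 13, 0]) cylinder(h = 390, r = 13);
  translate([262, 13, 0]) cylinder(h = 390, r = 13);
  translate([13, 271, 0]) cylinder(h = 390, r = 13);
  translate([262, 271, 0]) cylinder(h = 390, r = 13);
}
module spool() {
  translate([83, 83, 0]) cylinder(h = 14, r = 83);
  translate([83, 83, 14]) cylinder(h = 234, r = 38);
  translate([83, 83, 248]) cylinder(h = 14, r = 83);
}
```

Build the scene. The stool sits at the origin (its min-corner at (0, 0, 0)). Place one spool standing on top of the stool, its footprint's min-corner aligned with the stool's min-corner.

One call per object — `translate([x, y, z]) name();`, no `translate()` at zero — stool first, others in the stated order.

stool();
translate([0, 0, 426]) spool();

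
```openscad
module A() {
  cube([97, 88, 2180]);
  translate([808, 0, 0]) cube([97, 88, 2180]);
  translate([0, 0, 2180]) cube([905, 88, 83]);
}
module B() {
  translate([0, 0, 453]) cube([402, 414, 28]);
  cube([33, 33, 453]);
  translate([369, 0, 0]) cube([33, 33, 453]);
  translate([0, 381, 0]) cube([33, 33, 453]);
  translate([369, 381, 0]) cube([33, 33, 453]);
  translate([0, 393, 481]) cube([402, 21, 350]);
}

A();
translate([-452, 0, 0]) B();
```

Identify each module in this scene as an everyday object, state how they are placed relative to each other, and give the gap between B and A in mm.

A is a door frame. B is a chair. The chair is on the floor beside the door frame on its −x side. The gap between the chair and the door frame is 50 mm.

The chair's nearest face is 50 mm from the door frame's −x face.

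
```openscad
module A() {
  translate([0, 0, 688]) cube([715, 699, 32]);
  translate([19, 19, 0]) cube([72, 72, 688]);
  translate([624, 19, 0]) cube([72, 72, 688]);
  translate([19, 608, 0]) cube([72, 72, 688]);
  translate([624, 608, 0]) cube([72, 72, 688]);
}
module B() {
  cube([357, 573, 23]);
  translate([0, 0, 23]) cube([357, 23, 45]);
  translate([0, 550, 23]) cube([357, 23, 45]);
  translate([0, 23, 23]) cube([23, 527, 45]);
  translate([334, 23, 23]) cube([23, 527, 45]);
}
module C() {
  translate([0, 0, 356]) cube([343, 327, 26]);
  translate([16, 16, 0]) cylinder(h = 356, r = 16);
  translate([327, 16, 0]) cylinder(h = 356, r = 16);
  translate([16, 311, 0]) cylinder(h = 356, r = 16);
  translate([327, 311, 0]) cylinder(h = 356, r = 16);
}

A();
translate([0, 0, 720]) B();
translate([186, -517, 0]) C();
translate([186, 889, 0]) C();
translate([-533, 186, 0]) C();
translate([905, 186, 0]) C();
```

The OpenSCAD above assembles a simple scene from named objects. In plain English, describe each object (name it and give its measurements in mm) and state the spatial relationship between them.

A is a table: top 715 mm (x) × 699 mm (y), 32 mm thick, upper face at z = 720 mm, on four 72×72 mm square legs, each inset 19 mm from the nearest pair of top edges, running from z = 0 to the bottom of the top.

B is an open-topped rectangular box: outside dimensions 357×573×68 mm, with a uniform wall and base thickness of 23 mm. The base is a full 357×573 slab on the floor; four walls sit on top of the base. The front and back walls (the −y and +y sides) span the full width; the two side walls fit between them.

C is a four-legged stool. The seat is a 343×327×26 mm slab whose top surface is at z = 382 mm; four round legs, each 32 mm in diameter, run from the floor (z = 0) to the underside of the seat, each leg's axis is inset half a diameter from the nearest pair of seat edges (so the leg's bounding box is flush with the corner).

The open box is on top of the table. Four stools sit around the table at the −y, +y, −x, +x sides.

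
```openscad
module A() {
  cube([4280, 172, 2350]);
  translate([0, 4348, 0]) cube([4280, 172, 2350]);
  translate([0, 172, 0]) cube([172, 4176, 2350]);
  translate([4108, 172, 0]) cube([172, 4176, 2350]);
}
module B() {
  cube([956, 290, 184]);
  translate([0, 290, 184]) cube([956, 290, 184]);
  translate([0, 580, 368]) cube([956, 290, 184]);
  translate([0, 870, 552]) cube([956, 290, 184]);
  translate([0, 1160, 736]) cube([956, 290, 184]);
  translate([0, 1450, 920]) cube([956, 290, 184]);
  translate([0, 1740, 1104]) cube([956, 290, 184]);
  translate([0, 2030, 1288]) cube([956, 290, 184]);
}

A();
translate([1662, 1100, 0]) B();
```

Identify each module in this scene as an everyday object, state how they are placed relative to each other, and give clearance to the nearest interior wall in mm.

Clearances: x = 1490, y = 928; minimum 928 mm.

A is a house frame. B is a staircase. The staircase sits inside the house frame, centred. The clearance to the nearest interior wall is 928 mm.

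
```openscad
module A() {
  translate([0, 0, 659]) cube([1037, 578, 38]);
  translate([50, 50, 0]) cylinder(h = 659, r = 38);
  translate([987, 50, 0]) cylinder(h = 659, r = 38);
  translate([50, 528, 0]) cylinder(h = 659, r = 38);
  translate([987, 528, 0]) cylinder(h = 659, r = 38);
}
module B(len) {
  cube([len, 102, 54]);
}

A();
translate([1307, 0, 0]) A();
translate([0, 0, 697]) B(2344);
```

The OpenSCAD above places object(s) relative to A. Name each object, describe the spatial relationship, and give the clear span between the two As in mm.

Second table starts at x = 1307; first ends at x = 1037; clear span = 1307 − 1037 = 270 mm.

A is a table. B is a beam. A beam spans the tops of two tables. The clear span between the two tables is 270 mm.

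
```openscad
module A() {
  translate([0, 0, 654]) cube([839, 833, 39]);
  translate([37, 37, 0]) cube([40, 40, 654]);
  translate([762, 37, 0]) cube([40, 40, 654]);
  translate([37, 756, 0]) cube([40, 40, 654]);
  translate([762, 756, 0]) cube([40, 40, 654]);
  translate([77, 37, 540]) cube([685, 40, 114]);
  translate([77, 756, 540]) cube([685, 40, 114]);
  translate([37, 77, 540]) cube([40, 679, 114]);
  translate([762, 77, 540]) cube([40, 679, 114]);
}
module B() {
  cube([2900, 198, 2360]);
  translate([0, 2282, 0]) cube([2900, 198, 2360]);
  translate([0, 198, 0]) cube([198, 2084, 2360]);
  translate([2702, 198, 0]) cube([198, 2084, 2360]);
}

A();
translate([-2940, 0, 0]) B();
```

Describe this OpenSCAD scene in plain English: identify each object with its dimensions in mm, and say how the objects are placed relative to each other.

A is a rectangular dining table. The top is 839×833×39 mm with its upper surface at z = 693 mm. It stands on four 40×40 mm square legs, each inset 37 mm from the nearest pair of top edges, running from the floor to the underside of the top. Four apron rails, 40 mm thick and 114 mm tall, run between adjacent legs with their top edges flush with the underside of the top and their outer faces flush with the legs' outer faces.

B is the wall frame of a small rectangular building: four walls, each 2360 mm tall and 198 mm thick, enclosing a footprint 2900 mm (x) by 2480 mm (y) outside-to-outside, with no floor or roof. The front and back walls (the −y and +y sides) span the full width; the two side walls fit between them.

The house frame is on the floor beside the table on its −x side.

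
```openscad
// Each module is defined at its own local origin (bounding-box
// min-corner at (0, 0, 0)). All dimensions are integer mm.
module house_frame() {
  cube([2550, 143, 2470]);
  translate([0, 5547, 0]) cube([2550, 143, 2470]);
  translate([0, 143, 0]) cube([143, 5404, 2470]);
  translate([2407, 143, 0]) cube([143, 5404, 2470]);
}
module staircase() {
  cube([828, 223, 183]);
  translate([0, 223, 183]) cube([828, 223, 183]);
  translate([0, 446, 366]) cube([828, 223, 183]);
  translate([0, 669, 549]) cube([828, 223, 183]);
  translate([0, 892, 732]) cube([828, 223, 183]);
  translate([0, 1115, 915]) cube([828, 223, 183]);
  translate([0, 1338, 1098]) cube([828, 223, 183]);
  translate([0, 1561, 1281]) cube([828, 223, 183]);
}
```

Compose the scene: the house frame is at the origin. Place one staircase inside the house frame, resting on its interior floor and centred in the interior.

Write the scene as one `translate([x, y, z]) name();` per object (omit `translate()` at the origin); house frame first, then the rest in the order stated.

house_frame();
translate([861, 1953, 0]) staircase();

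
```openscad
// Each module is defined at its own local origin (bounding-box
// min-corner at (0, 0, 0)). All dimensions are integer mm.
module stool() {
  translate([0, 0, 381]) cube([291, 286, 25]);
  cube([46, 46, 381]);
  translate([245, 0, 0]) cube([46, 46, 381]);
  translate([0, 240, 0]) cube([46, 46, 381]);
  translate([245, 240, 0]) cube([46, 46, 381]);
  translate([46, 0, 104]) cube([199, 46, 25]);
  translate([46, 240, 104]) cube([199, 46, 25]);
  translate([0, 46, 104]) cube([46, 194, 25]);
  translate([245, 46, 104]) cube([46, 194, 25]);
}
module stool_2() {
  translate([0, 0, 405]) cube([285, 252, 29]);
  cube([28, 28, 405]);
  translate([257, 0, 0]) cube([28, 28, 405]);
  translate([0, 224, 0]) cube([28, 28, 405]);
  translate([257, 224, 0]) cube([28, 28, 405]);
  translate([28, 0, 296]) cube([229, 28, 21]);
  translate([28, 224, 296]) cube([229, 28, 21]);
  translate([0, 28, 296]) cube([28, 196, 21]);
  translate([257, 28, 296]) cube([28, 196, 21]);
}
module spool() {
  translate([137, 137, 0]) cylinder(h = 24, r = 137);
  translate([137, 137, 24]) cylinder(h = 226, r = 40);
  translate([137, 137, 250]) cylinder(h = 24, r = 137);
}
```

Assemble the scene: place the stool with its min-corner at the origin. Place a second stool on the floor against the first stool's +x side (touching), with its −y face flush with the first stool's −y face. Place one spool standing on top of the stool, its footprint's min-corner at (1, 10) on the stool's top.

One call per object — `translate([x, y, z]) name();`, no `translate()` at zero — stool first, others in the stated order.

stool();
translate([291, 0, 0]) stool_2();
translate([1, 10, 406]) spool();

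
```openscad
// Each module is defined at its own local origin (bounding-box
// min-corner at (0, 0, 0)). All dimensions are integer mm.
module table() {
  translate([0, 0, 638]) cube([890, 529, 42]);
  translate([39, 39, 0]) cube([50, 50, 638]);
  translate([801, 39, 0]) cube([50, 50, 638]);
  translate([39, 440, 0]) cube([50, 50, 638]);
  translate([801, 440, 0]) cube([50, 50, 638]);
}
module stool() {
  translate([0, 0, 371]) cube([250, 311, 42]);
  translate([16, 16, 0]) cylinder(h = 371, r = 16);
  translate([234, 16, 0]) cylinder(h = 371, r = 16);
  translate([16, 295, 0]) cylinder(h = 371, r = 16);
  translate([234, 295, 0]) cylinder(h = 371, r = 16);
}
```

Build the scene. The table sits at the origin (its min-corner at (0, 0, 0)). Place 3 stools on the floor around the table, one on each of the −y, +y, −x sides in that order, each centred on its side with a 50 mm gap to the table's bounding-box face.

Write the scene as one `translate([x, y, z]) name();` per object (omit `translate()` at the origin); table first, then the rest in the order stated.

table();
translate([320, -361, 0]) stool();
translate([320, 579, 0]) stool();
translate([-300, 109, 0]) stool();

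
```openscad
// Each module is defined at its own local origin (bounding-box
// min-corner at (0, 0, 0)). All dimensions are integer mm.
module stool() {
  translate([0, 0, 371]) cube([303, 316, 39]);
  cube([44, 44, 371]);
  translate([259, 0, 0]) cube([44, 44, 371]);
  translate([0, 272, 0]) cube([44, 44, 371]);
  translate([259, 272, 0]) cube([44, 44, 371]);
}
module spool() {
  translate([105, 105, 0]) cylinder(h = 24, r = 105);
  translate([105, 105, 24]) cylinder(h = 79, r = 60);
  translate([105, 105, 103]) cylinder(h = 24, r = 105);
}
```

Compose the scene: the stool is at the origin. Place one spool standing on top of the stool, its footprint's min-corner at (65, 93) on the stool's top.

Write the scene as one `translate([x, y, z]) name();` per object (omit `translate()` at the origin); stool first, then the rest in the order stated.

stool();
translate([65, 93, 410]) spool();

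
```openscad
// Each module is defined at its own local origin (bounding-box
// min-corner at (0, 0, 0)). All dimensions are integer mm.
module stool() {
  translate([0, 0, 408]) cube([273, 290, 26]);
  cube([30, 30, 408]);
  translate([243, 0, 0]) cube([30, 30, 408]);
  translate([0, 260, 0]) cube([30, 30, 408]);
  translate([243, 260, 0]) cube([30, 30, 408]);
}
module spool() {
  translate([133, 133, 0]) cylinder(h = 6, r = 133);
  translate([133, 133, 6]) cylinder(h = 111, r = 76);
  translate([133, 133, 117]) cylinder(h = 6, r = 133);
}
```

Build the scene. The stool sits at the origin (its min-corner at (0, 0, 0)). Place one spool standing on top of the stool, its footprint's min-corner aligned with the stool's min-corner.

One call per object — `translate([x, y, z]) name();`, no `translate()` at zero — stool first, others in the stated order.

stool();
translate([0, 0, 434]) spool();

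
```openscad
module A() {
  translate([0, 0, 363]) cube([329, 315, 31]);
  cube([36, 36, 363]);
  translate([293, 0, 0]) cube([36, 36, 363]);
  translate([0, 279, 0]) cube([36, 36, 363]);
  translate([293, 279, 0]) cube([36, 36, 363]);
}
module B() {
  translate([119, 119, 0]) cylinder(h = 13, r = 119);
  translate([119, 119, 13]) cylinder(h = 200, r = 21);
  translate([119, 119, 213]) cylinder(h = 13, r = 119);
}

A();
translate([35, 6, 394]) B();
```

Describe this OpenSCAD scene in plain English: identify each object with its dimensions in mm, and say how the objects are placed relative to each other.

A is a four-legged stool. The seat is 329×315 mm, 31 mm thick, top at z = 394 mm. It stands on four square legs, each 36×36 mm in cross-section, from z = 0 to the seat underside, each flush with a corner of the seat.

B is a spool: two coaxial disc flanges of radius 119 mm and thickness 13 mm, joined by a core cylinder of radius 21 mm and height 200 mm. The lower flange rests on z = 0 and the three cylinders share a vertical axis.

The spool is on top of the stool.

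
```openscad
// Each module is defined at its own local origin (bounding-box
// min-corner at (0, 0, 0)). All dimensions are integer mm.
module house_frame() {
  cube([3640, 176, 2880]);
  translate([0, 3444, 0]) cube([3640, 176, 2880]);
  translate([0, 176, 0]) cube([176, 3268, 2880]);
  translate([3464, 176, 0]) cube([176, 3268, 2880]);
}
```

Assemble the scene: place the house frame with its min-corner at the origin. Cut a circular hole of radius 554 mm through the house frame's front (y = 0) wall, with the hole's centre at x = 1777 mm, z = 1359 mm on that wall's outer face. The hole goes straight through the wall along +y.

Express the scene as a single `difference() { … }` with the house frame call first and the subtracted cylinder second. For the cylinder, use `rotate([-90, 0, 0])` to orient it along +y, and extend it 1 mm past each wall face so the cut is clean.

difference() {
  house_frame();
  translate([1777, -1, 1359]) rotate([-90, 0, 0]) cylinder(h = 178, r = 554);
}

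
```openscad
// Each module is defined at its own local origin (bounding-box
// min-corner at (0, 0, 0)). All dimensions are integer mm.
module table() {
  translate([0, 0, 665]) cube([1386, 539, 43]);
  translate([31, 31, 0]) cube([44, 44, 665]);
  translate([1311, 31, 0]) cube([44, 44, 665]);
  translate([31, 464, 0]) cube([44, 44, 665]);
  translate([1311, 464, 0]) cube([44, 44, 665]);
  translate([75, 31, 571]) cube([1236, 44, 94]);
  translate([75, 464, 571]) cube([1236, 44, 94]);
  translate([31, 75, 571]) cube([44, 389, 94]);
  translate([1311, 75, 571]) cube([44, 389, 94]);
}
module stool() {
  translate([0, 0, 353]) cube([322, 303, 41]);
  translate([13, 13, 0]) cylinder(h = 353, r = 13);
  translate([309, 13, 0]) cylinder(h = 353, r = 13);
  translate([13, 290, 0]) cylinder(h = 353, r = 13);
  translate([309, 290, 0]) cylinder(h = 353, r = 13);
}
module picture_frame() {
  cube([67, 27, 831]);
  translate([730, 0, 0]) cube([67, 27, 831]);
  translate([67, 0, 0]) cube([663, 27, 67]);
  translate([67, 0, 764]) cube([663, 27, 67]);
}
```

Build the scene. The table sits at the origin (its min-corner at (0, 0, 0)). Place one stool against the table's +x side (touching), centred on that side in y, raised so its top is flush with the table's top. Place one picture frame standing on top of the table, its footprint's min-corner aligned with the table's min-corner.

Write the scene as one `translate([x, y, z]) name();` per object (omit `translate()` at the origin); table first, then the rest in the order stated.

table();
translate([1386, 118, 314]) stool();
translate([0, 0, 708]) picture_frame();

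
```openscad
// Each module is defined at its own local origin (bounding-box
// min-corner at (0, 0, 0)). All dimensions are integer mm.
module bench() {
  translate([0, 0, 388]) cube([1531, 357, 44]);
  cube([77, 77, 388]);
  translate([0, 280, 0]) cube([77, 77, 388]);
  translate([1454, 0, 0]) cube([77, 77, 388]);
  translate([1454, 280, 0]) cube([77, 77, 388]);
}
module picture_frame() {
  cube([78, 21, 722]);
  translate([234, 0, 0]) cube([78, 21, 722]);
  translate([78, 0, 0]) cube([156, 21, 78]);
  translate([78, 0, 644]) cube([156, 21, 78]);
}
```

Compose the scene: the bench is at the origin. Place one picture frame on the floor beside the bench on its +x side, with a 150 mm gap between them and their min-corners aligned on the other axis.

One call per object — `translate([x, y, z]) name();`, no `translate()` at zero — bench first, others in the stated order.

bench();
translate([1681, 0, 0]) picture_frame();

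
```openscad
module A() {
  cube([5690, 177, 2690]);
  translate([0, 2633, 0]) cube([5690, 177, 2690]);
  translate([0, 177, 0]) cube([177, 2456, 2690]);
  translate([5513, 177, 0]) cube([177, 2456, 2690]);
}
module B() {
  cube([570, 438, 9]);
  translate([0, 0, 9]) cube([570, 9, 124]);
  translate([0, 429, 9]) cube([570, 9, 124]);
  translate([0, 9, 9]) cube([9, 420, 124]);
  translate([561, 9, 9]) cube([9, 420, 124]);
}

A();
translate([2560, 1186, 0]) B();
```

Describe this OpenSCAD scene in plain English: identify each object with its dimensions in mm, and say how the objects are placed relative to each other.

A is the wall frame of a small rectangular building: four walls, each 2690 mm tall and 177 mm thick, enclosing a footprint 5690 mm (x) by 2810 mm (y) outside-to-outside, with no floor or roof. The front and back walls (the −y and +y sides) span the full width; the two side walls fit between them.

B is an open-topped rectangular box: outside dimensions 570×438×133 mm, with a uniform wall and base thickness of 9 mm. The base is a full 570×438 slab on the floor; four walls sit on top of the base. The front and back walls (the −y and +y sides) span the full width; the two side walls fit between them.

The open box sits inside the house frame, centred.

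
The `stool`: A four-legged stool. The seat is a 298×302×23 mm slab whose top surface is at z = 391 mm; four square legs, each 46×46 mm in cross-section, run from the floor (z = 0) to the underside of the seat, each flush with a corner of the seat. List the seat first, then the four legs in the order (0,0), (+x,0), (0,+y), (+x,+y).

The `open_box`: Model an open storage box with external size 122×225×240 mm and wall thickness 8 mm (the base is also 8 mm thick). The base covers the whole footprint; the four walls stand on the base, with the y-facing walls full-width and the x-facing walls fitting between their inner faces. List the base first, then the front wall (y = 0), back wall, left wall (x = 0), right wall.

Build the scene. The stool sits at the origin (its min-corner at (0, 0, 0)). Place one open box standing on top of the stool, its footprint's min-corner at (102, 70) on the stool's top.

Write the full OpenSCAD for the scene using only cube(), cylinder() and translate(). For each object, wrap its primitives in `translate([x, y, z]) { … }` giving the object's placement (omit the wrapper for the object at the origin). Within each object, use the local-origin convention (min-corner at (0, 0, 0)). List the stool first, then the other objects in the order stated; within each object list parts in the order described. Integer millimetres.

translate([0, 0, 368]) cube([298, 302, 23]);
cube([46, 46, 368]);
translate([252, 0, 0]) cube([46, 46, 368]);
translate([0, 256, 0]) cube([46, 46, 368]);
translate([252, 256, 0]) cube([46, 46, 368]);
translate([102, 70, 391]) {
  cube([122, 225, 8]);
  translate([0, 0, 8]) cube([122, 8, 232]);
  translate([0, 217, 8]) cube([122, 8, 232]);
  translate([0, 8, 8]) cube([8, 209, 232]);
  translate([114, 8, 8]) cube([8, 209, 232]);
}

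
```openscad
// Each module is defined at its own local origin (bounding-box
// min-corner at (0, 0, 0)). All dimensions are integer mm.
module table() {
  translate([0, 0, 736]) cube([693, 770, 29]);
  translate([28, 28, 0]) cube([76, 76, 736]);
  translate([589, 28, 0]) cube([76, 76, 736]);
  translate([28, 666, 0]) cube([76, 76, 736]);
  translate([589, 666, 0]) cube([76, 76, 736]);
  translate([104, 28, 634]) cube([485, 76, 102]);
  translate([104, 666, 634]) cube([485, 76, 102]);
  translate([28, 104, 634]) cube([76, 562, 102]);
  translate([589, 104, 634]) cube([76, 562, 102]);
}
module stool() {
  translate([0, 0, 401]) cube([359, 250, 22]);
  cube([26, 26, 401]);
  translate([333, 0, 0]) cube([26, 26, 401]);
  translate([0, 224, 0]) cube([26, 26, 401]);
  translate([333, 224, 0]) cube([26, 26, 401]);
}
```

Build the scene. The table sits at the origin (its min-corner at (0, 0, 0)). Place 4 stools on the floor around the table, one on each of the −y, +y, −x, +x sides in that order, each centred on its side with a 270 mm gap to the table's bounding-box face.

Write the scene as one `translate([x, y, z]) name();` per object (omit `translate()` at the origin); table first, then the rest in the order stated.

table();
translate([167, -520, 0]) stool();
translate([167, 1040, 0]) stool();
translate([-629, 260, 0]) stool();
translate([963, 260, 0]) stool();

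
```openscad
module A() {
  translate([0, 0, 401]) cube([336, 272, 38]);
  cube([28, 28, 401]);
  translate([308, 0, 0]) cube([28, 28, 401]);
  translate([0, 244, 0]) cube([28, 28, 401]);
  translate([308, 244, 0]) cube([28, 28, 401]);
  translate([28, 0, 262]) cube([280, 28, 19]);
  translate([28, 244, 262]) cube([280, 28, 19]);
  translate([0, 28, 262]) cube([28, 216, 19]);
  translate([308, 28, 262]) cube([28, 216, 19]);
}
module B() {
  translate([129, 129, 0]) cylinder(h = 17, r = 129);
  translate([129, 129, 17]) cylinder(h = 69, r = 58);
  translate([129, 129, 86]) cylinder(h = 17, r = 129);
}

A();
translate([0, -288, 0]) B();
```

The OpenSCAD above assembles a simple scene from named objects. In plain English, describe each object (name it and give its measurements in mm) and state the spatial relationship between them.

A is a simple wooden stool: a rectangular seat 336 mm (x) by 272 mm (y), 38 mm thick, top face at z = 439 mm, on four square legs, each 28×28 mm in cross-section. The legs rest on z = 0, each flush with a corner of the seat. Four stretchers, 28 mm wide and 19 mm tall, connect adjacent legs with their undersides at z = 262 mm, each running between the inner faces of the legs it joins and aligned with the legs' outer faces on the other axis.

B is a spool: two coaxial disc flanges of radius 129 mm and thickness 17 mm, joined by a core cylinder of radius 58 mm and height 69 mm. The lower flange rests on z = 0 and the three cylinders share a vertical axis.

The spool is on the floor beside the stool on its −y side.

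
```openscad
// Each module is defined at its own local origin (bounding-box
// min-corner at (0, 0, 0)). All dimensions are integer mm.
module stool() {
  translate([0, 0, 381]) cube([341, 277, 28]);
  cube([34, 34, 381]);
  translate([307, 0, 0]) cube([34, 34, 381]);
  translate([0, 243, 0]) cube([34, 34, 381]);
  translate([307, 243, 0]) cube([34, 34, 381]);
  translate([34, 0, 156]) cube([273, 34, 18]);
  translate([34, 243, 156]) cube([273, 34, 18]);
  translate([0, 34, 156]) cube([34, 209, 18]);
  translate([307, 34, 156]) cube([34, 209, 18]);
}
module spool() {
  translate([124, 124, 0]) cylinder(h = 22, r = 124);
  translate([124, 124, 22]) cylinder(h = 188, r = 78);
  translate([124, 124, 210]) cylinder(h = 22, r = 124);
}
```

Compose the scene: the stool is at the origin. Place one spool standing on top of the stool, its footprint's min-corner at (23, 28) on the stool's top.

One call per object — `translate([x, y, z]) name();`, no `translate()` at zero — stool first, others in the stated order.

stool();
translate([23, 28, 409]) spool();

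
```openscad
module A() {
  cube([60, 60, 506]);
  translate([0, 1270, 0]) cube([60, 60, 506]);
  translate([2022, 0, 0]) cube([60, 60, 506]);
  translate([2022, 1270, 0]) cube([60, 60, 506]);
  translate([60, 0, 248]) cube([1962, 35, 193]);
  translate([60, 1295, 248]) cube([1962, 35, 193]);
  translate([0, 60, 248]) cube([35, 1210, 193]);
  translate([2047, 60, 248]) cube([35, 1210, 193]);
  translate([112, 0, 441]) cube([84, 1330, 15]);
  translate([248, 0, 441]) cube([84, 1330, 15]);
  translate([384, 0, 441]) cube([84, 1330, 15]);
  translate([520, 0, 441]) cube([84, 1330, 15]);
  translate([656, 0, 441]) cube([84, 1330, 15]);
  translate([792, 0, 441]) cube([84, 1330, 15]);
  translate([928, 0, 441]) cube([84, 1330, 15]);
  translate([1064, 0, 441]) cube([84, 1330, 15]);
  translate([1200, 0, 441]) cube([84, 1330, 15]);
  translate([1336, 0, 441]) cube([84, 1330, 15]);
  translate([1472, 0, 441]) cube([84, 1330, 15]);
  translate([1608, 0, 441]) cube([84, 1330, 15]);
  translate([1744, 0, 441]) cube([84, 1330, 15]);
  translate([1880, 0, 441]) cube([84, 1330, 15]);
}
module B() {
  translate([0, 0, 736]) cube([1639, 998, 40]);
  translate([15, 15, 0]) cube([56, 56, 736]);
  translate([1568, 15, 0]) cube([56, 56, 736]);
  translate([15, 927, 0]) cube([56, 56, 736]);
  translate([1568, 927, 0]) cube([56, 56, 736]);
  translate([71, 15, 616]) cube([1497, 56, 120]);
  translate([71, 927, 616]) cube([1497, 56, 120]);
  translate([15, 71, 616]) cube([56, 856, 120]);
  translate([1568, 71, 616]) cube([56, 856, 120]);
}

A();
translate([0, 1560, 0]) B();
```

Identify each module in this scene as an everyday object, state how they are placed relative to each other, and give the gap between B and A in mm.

A is a bed frame. B is a table. The table is on the floor beside the bed frame on its +y side. The gap between the table and the bed frame is 230 mm.

The table's nearest face is 230 mm from the bed frame's +y face.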